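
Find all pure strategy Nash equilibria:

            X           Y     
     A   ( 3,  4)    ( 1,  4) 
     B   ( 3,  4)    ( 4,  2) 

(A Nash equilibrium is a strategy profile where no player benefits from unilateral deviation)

Nash equilibrium: (A, X), (B, X)

Work:
Best responses:
  P1 vs X: payoffs [3, 3] → best response A/B (payoff 3)
  P1 vs Y: payoffs [1, 4] → best response B (payoff 4)
  P2 vs A: payoffs [4, 4] → best response X/Y (payoff 4)
  P2 vs B: payoffs [4, 2] → best response X (payoff 4)
Mutual best responses: (A,X), (B,X) → Nash equilibria.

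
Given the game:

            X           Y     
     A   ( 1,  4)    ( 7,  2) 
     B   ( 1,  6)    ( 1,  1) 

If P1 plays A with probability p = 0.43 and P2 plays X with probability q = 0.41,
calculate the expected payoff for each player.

E[P1] = 2.5222, E[P2] = 2.9511

Work:
E[P1] = p·q·π₁(A,X) + p·(1-q)·π₁(A,Y) + (1-p)·q·π₁(B,X) + (1-p)·(1-q)·π₁(B,Y)
= 0.43·0.41·1 + 0.43·0.59·7 + 0.57·0.41·1 + 0.57·0.59·1
= 2.5222

E[P2] = 2.9511 (similar calculation)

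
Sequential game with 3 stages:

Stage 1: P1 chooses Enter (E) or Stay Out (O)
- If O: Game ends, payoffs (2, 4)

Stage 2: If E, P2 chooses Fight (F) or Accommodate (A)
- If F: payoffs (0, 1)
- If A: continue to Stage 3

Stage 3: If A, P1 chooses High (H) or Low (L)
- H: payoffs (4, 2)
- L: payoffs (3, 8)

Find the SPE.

SPE: (E, A, H); Outcome (4, 2)

Work:
Stage 3: P1 chooses H (4 vs 3)
Stage 2: P2: F->1, A->2 (anticipating H). Choose A
Stage 1: P1: O->2, E->4 (anticipating A, H). Choose E
SPE path: E -> A -> H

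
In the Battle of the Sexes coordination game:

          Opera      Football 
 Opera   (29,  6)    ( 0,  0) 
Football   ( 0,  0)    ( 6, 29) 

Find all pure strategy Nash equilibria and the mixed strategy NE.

Pure NE: (Opera, Opera) and (Football, Football); Mixed NE: p = 0.8286, q = 0.1714

Work:
Check pure NE:
(Opera, Opera): (29, 6) - no unilateral deviation beneficial
(Football, Football): (6, 29) - no unilateral deviation beneficial
Mixed NE: P1 plays Opera with p = 0.8286, P2 plays Opera with q = 0.1714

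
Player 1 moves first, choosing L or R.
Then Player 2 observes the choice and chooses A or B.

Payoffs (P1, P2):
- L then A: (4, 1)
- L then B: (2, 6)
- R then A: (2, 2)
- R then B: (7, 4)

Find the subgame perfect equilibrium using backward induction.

P1 plays R, P2 plays B after L and B after R; Payoff (7, 4)

Work:
Backward induction:
After L: P2 chooses B → P1 gets 2
After R: P2 chooses B → P1 gets 7
P1 chooses R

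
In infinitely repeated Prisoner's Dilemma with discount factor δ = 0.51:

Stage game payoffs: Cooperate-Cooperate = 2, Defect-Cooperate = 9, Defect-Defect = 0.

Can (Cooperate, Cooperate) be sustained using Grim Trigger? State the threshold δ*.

δ* = 0.7778; since δ = 0.51 < 0.7778, cooperation cannot be sustained

Work:
For Grim Trigger:
Cooperate forever: 2/(1-δ)
Defect then punished: 9 + 0·δ/(1-δ)
Need: 2/(1-δ) ≥ 9 + 0·δ/(1-δ)
Solving: δ ≥ (T-R)/(T-P) = (9-2)/(9-0) = 0.7778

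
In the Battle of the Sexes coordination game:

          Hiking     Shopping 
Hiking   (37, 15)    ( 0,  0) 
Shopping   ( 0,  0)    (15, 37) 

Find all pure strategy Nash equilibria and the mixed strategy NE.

Pure NE: (Hiking, Hiking) and (Shopping, Shopping); Mixed NE: p = 0.7115, q = 0.2885

Work:
Check pure NE:
(Hiking, Hiking): (37, 15) - no unilateral deviation beneficial
(Shopping, Shopping): (15, 37) - no unilateral deviation beneficial
Mixed NE: P1 plays Hiking with p = 0.7115, P2 plays Hiking with q = 0.2885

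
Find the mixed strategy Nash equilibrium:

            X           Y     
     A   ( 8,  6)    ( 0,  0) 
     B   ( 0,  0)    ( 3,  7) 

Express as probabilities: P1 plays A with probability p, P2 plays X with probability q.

p = 0.5385, q = 0.2727

Work:
Find probabilities that make opponent indifferent:
P2 chooses q to make P1 indifferent between A and B
P1 chooses p to make P2 indifferent between X and Y
Mixed NE: P1 plays (A: 0.5385, B: 0.4615), P2 plays (X: 0.2727, Y: 0.7273)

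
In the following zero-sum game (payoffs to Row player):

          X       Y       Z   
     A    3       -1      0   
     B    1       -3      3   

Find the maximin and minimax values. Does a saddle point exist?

Maximin = -1, Minimax = -1, Saddle: True

Work:
Row minimums: [-1, -3] → maximin = -1
Column maximums: [3, -1, 3] → minimax = -1
Saddle point exists! Game value = -1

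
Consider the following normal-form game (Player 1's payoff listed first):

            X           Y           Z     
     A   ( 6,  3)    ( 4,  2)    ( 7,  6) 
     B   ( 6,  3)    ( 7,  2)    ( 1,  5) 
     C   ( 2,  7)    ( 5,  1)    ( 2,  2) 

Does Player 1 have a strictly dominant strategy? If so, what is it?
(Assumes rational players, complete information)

No strictly dominant strategy exists for Player 1

Work:
A strategy strictly dominates another if it gives a strictly higher payoff against every opponent action. Compare each pair of P1's strategies column-by-column:
  A vs B: [6 vs 6, 4 vs 7, 7 vs 1] → A does not strictly dominate B (column X: 6 ≤ 6)
  A vs C: [6 vs 2, 4 vs 5, 7 vs 2] → A does not strictly dominate C (column Y: 4 ≤ 5)
  B vs A: [6 vs 6, 7 vs 4, 1 vs 7] → B does not strictly dominate A (column X: 6 ≤ 6)
  B vs C: [6 vs 2, 7 vs 5, 1 vs 2] → B does not strictly dominate C (column Z: 1 ≤ 2)
  C vs A: [2 vs 6, 5 vs 4, 2 vs 7] → C does not strictly dominate A (column X: 2 ≤ 6)
  C vs B: [2 vs 6, 5 vs 7, 2 vs 1] → C does not strictly dominate B (column X: 2 ≤ 6)
No single strategy strictly dominates all others → no strictly dominant strategy.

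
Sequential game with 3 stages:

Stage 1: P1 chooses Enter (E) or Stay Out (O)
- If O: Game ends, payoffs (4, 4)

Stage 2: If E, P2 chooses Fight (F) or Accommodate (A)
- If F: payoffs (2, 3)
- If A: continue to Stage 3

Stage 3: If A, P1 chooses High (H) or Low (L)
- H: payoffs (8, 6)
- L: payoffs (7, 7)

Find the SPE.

SPE: (E, A, H); Outcome (8, 6)

Work:
Stage 3: P1 chooses H (8 vs 7)
Stage 2: P2: F->3, A->6 (anticipating H). Choose A
Stage 1: P1: O->4, E->8 (anticipating A, H). Choose E
SPE path: E -> A -> H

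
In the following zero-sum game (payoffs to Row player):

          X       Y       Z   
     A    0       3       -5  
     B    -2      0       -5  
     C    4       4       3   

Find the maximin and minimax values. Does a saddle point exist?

Maximin = 3, Minimax = 3, Saddle: True

Work:
Row minimums: [-5, -5, 3] → maximin = 3
Column maximums: [4, 4, 3] → minimax = 3
Saddle point exists! Game value = 3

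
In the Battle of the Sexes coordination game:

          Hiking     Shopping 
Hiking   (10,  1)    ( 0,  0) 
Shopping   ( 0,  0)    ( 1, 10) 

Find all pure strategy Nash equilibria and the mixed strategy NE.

Pure NE: (Hiking, Hiking) and (Shopping, Shopping); Mixed NE: p = 0.9091, q = 0.0909

Work:
Check pure NE:
(Hiking, Hiking): (10, 1) - no unilateral deviation beneficial
(Shopping, Shopping): (1, 10) - no unilateral deviation beneficial
Mixed NE: P1 plays Hiking with p = 0.9091, P2 plays Hiking with q = 0.0909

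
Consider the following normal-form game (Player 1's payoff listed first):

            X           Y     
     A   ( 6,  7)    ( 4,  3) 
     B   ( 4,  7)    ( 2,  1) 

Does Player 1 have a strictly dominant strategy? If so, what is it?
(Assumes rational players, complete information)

Yes, Player 1's strictly dominant strategy is A

Work:
A strategy strictly dominates another if it gives a strictly higher payoff against every opponent action. Compare each pair of P1's strategies column-by-column:
  A vs B: [6 vs 4, 4 vs 2] → A strictly dominates B
  B vs A: [4 vs 6, 2 vs 4] → B does not strictly dominate A (column X: 4 ≤ 6)
A strictly dominates every other strategy → strictly dominant.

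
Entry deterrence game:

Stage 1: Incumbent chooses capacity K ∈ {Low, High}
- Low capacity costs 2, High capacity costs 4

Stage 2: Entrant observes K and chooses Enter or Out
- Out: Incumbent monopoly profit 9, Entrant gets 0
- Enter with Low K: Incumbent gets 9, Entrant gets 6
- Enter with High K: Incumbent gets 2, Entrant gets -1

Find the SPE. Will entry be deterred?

SPE: (Low, Enter|Low, Out|High); Entry not deterred. Incumbent net profit = 7, Entrant gets 6

Work:
After Low K: Entrant enters (6 > 0)
After High K: Entrant stays out (-1 < 0)
Incumbent: Low → 9−2=7, High → 9−4=5
Incumbent chooses Low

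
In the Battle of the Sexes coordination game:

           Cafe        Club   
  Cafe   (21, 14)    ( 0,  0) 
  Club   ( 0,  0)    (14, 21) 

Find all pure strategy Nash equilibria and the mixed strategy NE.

Pure NE: (Cafe, Cafe) and (Club, Club); Mixed NE: p = 0.6, q = 0.4

Work:
Check pure NE:
(Cafe, Cafe): (21, 14) - no unilateral deviation beneficial
(Club, Club): (14, 21) - no unilateral deviation beneficial
Mixed NE: P1 plays Cafe with p = 0.6, P2 plays Cafe with q = 0.4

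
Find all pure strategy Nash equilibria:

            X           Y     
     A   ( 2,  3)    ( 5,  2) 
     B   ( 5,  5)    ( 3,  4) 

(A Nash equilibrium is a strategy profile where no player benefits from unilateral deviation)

Nash equilibrium: (B, X)

Work:
Best responses:
  P1 vs X: payoffs [2, 5] → best response B (payoff 5)
  P1 vs Y: payoffs [5, 3] → best response A (payoff 5)
  P2 vs A: payoffs [3, 2] → best response X (payoff 3)
  P2 vs B: payoffs [5, 4] → best response X (payoff 5)
Mutual best responses: (B,X) → Nash equilibria.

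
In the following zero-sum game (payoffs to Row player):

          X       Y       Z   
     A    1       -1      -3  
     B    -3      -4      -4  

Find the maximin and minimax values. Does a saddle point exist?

Maximin = -3, Minimax = -3, Saddle: True

Work:
Row minimums: [-3, -4] → maximin = -3
Column maximums: [1, -1, -3] → minimax = -3
Saddle point exists! Game value = -3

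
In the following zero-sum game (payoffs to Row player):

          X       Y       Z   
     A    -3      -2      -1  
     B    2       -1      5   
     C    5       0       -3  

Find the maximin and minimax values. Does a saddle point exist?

Maximin = -1, Minimax = 0, Saddle: False

Work:
Row minimums: [-3, -1, -3] → maximin = -1
Column maximums: [5, 0, 5] → minimax = 0
No saddle point (maximin ≠ minimax). Mixed strategy needed.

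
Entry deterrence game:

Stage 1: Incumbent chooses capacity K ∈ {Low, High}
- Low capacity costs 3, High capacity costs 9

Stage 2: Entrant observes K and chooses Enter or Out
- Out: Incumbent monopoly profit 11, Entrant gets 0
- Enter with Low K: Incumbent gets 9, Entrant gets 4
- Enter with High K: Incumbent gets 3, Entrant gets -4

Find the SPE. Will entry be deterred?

SPE: (Low, Enter|Low, Out|High); Entry not deterred. Incumbent net profit = 6, Entrant gets 4

Work:
After Low K: Entrant enters (4 > 0)
After High K: Entrant stays out (-4 < 0)
Incumbent: Low → 9−3=6, High → 11−9=2
Incumbent chooses Low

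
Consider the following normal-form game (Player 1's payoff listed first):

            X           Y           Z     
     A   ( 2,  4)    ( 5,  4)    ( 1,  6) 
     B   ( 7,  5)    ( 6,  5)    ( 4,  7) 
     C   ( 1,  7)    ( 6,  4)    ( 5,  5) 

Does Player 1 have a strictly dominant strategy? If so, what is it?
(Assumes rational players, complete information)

No strictly dominant strategy exists for Player 1

Work:
A strategy strictly dominates another if it gives a strictly higher payoff against every opponent action. Compare each pair of P1's strategies column-by-column:
  A vs B: [2 vs 7, 5 vs 6, 1 vs 4] → A does not strictly dominate B (column X: 2 ≤ 7)
  A vs C: [2 vs 1, 5 vs 6, 1 vs 5] → A does not strictly dominate C (column Y: 5 ≤ 6)
  B vs A: [7 vs 2, 6 vs 5, 4 vs 1] → B strictly dominates A
  B vs C: [7 vs 1, 6 vs 6, 4 vs 5] → B does not strictly dominate C (column Y: 6 ≤ 6)
  C vs A: [1 vs 2, 6 vs 5, 5 vs 1] → C does not strictly dominate A (column X: 1 ≤ 2)
  C vs B: [1 vs 7, 6 vs 6, 5 vs 4] → C does not strictly dominate B (column X: 1 ≤ 7)
No single strategy strictly dominates all others → no strictly dominant strategy.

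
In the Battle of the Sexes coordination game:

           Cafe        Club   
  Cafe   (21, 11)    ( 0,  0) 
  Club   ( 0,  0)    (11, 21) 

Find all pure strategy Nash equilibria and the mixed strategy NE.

Pure NE: (Cafe, Cafe) and (Club, Club); Mixed NE: p = 0.6562, q = 0.3438

Work:
Check pure NE:
(Cafe, Cafe): (21, 11) - no unilateral deviation beneficial
(Club, Club): (11, 21) - no unilateral deviation beneficial
Mixed NE: P1 plays Cafe with p = 0.6562, P2 plays Cafe with q = 0.3438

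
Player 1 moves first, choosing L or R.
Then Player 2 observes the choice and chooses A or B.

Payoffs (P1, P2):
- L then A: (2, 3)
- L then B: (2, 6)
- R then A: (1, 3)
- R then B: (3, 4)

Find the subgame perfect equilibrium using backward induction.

P1 plays R, P2 plays B after L and B after R; Payoff (3, 4)

Work:
Backward induction:
After L: P2 chooses B → P1 gets 2
After R: P2 chooses B → P1 gets 3
P1 chooses R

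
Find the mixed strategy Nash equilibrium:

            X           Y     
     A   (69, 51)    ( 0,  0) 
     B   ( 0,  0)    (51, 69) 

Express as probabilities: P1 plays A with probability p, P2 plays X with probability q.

p = 0.575, q = 0.425

Work:
Find probabilities that make opponent indifferent:
P2 chooses q to make P1 indifferent between A and B
P1 chooses p to make P2 indifferent between X and Y
Mixed NE: P1 plays (A: 0.575, B: 0.425), P2 plays (X: 0.425, Y: 0.575)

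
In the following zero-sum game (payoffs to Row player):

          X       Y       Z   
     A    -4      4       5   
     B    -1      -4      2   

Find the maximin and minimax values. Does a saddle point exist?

Maximin = -4, Minimax = -1, Saddle: False

Work:
Row minimums: [-4, -4] → maximin = -4
Column maximums: [-1, 4, 5] → minimax = -1
No saddle point (maximin ≠ minimax). Mixed strategy needed.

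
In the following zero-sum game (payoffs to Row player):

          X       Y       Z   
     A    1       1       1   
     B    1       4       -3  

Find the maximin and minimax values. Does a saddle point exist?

Maximin = 1, Minimax = 1, Saddle: True

Work:
Row minimums: [1, -3] → maximin = 1
Column maximums: [1, 4, 1] → minimax = 1
Saddle point exists! Game value = 1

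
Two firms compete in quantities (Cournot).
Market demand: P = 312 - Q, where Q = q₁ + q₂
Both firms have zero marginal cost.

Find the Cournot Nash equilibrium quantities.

q₁* = q₂* = 104.0; P* = 104.0

Work:
Profit: π_i = P·q_i = (a - q_i - q_j)·q_i
FOC: ∂π_i/∂q_i = a - 2q_i - q_j = 0
Reaction function: q_i = (312 - q_j)/2
Symmetry: q* = 312/3 = 104.0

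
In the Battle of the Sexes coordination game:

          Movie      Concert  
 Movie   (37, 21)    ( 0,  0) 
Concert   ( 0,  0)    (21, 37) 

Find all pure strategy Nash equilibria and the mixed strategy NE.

Pure NE: (Movie, Movie) and (Concert, Concert); Mixed NE: p = 0.6379, q = 0.3621

Work:
Check pure NE:
(Movie, Movie): (37, 21) - no unilateral deviation beneficial
(Concert, Concert): (21, 37) - no unilateral deviation beneficial
Mixed NE: P1 plays Movie with p = 0.6379, P2 plays Movie with q = 0.3621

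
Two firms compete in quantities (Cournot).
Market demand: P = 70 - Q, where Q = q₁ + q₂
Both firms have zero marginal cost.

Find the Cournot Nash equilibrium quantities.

q₁* = q₂* = 23.33; P* = 23.33

Work:
Profit: π_i = P·q_i = (a - q_i - q_j)·q_i
FOC: ∂π_i/∂q_i = a - 2q_i - q_j = 0
Reaction function: q_i = (70 - q_j)/2
Symmetry: q* = 70/3 = 23.33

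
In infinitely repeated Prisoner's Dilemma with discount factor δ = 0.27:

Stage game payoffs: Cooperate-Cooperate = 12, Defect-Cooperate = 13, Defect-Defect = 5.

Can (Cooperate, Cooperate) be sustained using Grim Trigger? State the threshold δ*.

δ* = 0.125; since δ = 0.27 ≥ 0.125, cooperation can be sustained

Work:
For Grim Trigger:
Cooperate forever: 12/(1-δ)
Defect then punished: 13 + 5·δ/(1-δ)
Need: 12/(1-δ) ≥ 13 + 5·δ/(1-δ)
Solving: δ ≥ (T-R)/(T-P) = (13-12)/(13-5) = 0.125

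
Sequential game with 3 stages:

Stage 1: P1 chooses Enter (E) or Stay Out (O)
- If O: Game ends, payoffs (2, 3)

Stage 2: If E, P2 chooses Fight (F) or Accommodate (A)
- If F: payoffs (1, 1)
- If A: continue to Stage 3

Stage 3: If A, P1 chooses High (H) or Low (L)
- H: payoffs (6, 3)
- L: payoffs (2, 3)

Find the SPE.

SPE: (E, A, H); Outcome (6, 3)

Work:
Stage 3: P1 chooses H (6 vs 2)
Stage 2: P2: F->1, A->3 (anticipating H). Choose A
Stage 1: P1: O->2, E->6 (anticipating A, H). Choose E
SPE path: E -> A -> H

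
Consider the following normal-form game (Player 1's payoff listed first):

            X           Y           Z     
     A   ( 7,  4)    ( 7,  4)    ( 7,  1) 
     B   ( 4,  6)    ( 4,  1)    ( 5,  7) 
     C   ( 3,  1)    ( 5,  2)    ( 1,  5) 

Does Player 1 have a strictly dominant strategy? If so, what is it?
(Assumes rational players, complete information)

Yes, Player 1's strictly dominant strategy is A

Work:
A strategy strictly dominates another if it gives a strictly higher payoff against every opponent action. Compare each pair of P1's strategies column-by-column:
  A vs B: [7 vs 4, 7 vs 4, 7 vs 5] → A strictly dominates B
  A vs C: [7 vs 3, 7 vs 5, 7 vs 1] → A strictly dominates C
  B vs A: [4 vs 7, 4 vs 7, 5 vs 7] → B does not strictly dominate A (column X: 4 ≤ 7)
  B vs C: [4 vs 3, 4 vs 5, 5 vs 1] → B does not strictly dominate C (column Y: 4 ≤ 5)
  C vs A: [3 vs 7, 5 vs 7, 1 vs 7] → C does not strictly dominate A (column X: 3 ≤ 7)
  C vs B: [3 vs 4, 5 vs 4, 1 vs 5] → C does not strictly dominate B (column X: 3 ≤ 4)
A strictly dominates every other strategy → strictly dominant.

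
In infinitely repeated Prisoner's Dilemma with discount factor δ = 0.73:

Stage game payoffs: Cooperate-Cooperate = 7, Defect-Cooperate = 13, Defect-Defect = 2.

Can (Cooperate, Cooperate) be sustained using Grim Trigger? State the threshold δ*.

δ* = 0.5455; since δ = 0.73 ≥ 0.5455, cooperation can be sustained

Work:
For Grim Trigger:
Cooperate forever: 7/(1-δ)
Defect then punished: 13 + 2·δ/(1-δ)
Need: 7/(1-δ) ≥ 13 + 2·δ/(1-δ)
Solving: δ ≥ (T-R)/(T-P) = (13-7)/(13-2) = 0.5455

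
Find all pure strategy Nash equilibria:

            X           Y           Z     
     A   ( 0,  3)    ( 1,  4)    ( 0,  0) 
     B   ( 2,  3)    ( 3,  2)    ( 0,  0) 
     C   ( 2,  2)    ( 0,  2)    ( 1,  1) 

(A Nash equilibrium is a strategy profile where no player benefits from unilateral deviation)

Nash equilibrium: (B, X), (C, X)

Work:
Best responses:
  P1 vs X: payoffs [0, 2, 2] → best response B/C (payoff 2)
  P1 vs Y: payoffs [1, 3, 0] → best response B (payoff 3)
  P1 vs Z: payoffs [0, 0, 1] → best response C (payoff 1)
  P2 vs A: payoffs [3, 4, 0] → best response Y (payoff 4)
  P2 vs B: payoffs [3, 2, 0] → best response X (payoff 3)
  P2 vs C: payoffs [2, 2, 1] → best response X/Y (payoff 2)
Mutual best responses: (B,X), (C,X) → Nash equilibria.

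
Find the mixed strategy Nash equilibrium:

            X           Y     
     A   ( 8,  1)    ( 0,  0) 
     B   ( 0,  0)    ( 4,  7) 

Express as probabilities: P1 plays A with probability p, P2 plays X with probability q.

p = 0.875, q = 0.3333

Work:
Find probabilities that make opponent indifferent:
P2 chooses q to make P1 indifferent between A and B
P1 chooses p to make P2 indifferent between X and Y
Mixed NE: P1 plays (A: 0.875, B: 0.125), P2 plays (X: 0.3333, Y: 0.6667)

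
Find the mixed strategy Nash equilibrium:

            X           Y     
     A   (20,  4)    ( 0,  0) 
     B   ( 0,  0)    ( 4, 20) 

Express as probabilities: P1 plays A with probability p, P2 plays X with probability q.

p = 0.8333, q = 0.1667

Work:
Find probabilities that make opponent indifferent:
P2 chooses q to make P1 indifferent between A and B
P1 chooses p to make P2 indifferent between X and Y
Mixed NE: P1 plays (A: 0.8333, B: 0.1667), P2 plays (X: 0.1667, Y: 0.8333)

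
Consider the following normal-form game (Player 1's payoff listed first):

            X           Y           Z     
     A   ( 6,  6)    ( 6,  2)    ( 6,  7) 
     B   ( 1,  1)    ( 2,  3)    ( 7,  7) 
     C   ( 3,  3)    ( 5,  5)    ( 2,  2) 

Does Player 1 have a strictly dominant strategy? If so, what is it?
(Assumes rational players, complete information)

No strictly dominant strategy exists for Player 1

Work:
A strategy strictly dominates another if it gives a strictly higher payoff against every opponent action. Compare each pair of P1's strategies column-by-column:
  A vs B: [6 vs 1, 6 vs 2, 6 vs 7] → A does not strictly dominate B (column Z: 6 ≤ 7)
  A vs C: [6 vs 3, 6 vs 5, 6 vs 2] → A strictly dominates C
  B vs A: [1 vs 6, 2 vs 6, 7 vs 6] → B does not strictly dominate A (column X: 1 ≤ 6)
  B vs C: [1 vs 3, 2 vs 5, 7 vs 2] → B does not strictly dominate C (column X: 1 ≤ 3)
  C vs A: [3 vs 6, 5 vs 6, 2 vs 6] → C does not strictly dominate A (column X: 3 ≤ 6)
  C vs B: [3 vs 1, 5 vs 2, 2 vs 7] → C does not strictly dominate B (column Z: 2 ≤ 7)
No single strategy strictly dominates all others → no strictly dominant strategy.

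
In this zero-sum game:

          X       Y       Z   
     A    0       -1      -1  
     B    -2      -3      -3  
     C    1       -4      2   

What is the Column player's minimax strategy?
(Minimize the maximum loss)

Column should play Y, value = -1

Work:
Column player minimizes Row's maximum payoff:
Column X: max payoff to Row = 1
Column Y: max payoff to Row = -1
Column Z: max payoff to Row = 2
Minimum is -1, achieved by column Y.
Minimax strategy: Y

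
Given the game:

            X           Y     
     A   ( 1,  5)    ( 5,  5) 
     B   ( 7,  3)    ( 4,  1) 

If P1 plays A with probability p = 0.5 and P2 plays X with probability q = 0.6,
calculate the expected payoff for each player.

E[P1] = 4.2, E[P2] = 3.6

Work:
E[P1] = p·q·π₁(A,X) + p·(1-q)·π₁(A,Y) + (1-p)·q·π₁(B,X) + (1-p)·(1-q)·π₁(B,Y)
= 0.5·0.6·1 + 0.5·0.4·5 + 0.5·0.6·7 + 0.5·0.4·4
= 4.2

E[P2] = 3.6 (similar calculation)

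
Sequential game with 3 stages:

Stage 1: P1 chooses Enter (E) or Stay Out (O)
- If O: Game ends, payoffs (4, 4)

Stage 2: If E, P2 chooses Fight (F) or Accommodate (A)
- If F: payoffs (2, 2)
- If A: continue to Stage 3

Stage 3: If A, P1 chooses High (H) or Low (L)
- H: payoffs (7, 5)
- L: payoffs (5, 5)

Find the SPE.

SPE: (E, A, H); Outcome (7, 5)

Work:
Stage 3: P1 chooses H (7 vs 5)
Stage 2: P2: F->2, A->5 (anticipating H). Choose A
Stage 1: P1: O->4, E->7 (anticipating A, H). Choose E
SPE path: E -> A -> H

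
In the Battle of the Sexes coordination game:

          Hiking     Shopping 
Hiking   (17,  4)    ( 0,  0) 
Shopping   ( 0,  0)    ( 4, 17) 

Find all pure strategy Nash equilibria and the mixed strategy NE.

Pure NE: (Hiking, Hiking) and (Shopping, Shopping); Mixed NE: p = 0.8095, q = 0.1905

Work:
Check pure NE:
(Hiking, Hiking): (17, 4) - no unilateral deviation beneficial
(Shopping, Shopping): (4, 17) - no unilateral deviation beneficial
Mixed NE: P1 plays Hiking with p = 0.8095, P2 plays Hiking with q = 0.1905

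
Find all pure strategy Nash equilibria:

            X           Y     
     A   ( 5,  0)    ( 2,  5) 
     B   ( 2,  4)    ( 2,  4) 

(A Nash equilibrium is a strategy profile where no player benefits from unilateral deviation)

Nash equilibrium: (A, Y), (B, Y)

Work:
Best responses:
  P1 vs X: payoffs [5, 2] → best response A (payoff 5)
  P1 vs Y: payoffs [2, 2] → best response A/B (payoff 2)
  P2 vs A: payoffs [0, 5] → best response Y (payoff 5)
  P2 vs B: payoffs [4, 4] → best response X/Y (payoff 4)
Mutual best responses: (A,Y), (B,Y) → Nash equilibria.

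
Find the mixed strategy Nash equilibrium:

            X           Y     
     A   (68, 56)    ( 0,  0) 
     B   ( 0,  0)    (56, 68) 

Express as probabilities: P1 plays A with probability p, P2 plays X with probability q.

p = 0.5484, q = 0.4516

Work:
Find probabilities that make opponent indifferent:
P2 chooses q to make P1 indifferent between A and B
P1 chooses p to make P2 indifferent between X and Y
Mixed NE: P1 plays (A: 0.5484, B: 0.4516), P2 plays (X: 0.4516, Y: 0.5484)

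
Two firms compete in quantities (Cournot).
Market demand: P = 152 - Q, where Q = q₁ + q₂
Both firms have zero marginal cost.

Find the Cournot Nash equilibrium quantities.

q₁* = q₂* = 50.67; P* = 50.67

Work:
Profit: π_i = P·q_i = (a - q_i - q_j)·q_i
FOC: ∂π_i/∂q_i = a - 2q_i - q_j = 0
Reaction function: q_i = (152 - q_j)/2
Symmetry: q* = 152/3 = 50.67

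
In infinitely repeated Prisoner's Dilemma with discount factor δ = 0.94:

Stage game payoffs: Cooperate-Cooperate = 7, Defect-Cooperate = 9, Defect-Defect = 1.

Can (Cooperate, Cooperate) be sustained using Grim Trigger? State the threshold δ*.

δ* = 0.25; since δ = 0.94 ≥ 0.25, cooperation can be sustained

Work:
For Grim Trigger:
Cooperate forever: 7/(1-δ)
Defect then punished: 9 + 1·δ/(1-δ)
Need: 7/(1-δ) ≥ 9 + 1·δ/(1-δ)
Solving: δ ≥ (T-R)/(T-P) = (9-7)/(9-1) = 0.25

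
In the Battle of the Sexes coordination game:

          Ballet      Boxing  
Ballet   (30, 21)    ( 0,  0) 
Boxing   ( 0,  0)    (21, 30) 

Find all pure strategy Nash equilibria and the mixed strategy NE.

Pure NE: (Ballet, Ballet) and (Boxing, Boxing); Mixed NE: p = 0.5882, q = 0.4118

Work:
Check pure NE:
(Ballet, Ballet): (30, 21) - no unilateral deviation beneficial
(Boxing, Boxing): (21, 30) - no unilateral deviation beneficial
Mixed NE: P1 plays Ballet with p = 0.5882, P2 plays Ballet with q = 0.4118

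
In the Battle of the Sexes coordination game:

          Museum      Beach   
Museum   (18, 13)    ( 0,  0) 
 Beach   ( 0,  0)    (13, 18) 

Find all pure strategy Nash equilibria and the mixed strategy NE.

Pure NE: (Museum, Museum) and (Beach, Beach); Mixed NE: p = 0.5806, q = 0.4194

Work:
Check pure NE:
(Museum, Museum): (18, 13) - no unilateral deviation beneficial
(Beach, Beach): (13, 18) - no unilateral deviation beneficial
Mixed NE: P1 plays Museum with p = 0.5806, P2 plays Museum with q = 0.4194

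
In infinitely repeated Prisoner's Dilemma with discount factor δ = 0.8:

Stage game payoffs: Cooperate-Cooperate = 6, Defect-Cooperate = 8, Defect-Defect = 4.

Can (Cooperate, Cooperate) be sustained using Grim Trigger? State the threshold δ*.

δ* = 0.5; since δ = 0.8 ≥ 0.5, cooperation can be sustained

Work:
For Grim Trigger:
Cooperate forever: 6/(1-δ)
Defect then punished: 8 + 4·δ/(1-δ)
Need: 6/(1-δ) ≥ 8 + 4·δ/(1-δ)
Solving: δ ≥ (T-R)/(T-P) = (8-6)/(8-4) = 0.5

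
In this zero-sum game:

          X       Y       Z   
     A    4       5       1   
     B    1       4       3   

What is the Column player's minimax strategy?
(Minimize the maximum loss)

Column should play Z, value = 3

Work:
Column player minimizes Row's maximum payoff:
Column X: max payoff to Row = 4
Column Y: max payoff to Row = 5
Column Z: max payoff to Row = 3
Minimum is 3, achieved by column Z.
Minimax strategy: Z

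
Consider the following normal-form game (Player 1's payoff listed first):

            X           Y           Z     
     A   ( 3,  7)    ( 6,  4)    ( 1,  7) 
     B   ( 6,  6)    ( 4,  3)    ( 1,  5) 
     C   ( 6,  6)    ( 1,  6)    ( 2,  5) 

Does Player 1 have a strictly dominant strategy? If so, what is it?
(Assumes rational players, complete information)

No strictly dominant strategy exists for Player 1

Work:
A strategy strictly dominates another if it gives a strictly higher payoff against every opponent action. Compare each pair of P1's strategies column-by-column:
  A vs B: [3 vs 6, 6 vs 4, 1 vs 1] → A does not strictly dominate B (column X: 3 ≤ 6)
  A vs C: [3 vs 6, 6 vs 1, 1 vs 2] → A does not strictly dominate C (column X: 3 ≤ 6)
  B vs A: [6 vs 3, 4 vs 6, 1 vs 1] → B does not strictly dominate A (column Y: 4 ≤ 6)
  B vs C: [6 vs 6, 4 vs 1, 1 vs 2] → B does not strictly dominate C (column X: 6 ≤ 6)
  C vs A: [6 vs 3, 1 vs 6, 2 vs 1] → C does not strictly dominate A (column Y: 1 ≤ 6)
  C vs B: [6 vs 6, 1 vs 4, 2 vs 1] → C does not strictly dominate B (column X: 6 ≤ 6)
No single strategy strictly dominates all others → no strictly dominant strategy.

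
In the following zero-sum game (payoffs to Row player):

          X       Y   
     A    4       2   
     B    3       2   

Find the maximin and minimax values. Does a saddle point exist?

Maximin = 2, Minimax = 2, Saddle: True

Work:
Row minimums: [2, 2] → maximin = 2
Column maximums: [4, 2] → minimax = 2
Saddle point exists! Game value = 2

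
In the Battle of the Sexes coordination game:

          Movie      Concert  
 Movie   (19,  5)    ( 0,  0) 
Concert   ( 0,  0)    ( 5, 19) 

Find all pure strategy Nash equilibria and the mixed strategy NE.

Pure NE: (Movie, Movie) and (Concert, Concert); Mixed NE: p = 0.7917, q = 0.2083

Work:
Check pure NE:
(Movie, Movie): (19, 5) - no unilateral deviation beneficial
(Concert, Concert): (5, 19) - no unilateral deviation beneficial
Mixed NE: P1 plays Movie with p = 0.7917, P2 plays Movie with q = 0.2083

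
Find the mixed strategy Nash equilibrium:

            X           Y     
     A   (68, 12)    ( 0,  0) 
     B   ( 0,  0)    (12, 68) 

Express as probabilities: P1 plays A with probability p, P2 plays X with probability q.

p = 0.85, q = 0.15

Work:
Find probabilities that make opponent indifferent:
P2 chooses q to make P1 indifferent between A and B
P1 chooses p to make P2 indifferent between X and Y
Mixed NE: P1 plays (A: 0.85, B: 0.15), P2 plays (X: 0.15, Y: 0.85)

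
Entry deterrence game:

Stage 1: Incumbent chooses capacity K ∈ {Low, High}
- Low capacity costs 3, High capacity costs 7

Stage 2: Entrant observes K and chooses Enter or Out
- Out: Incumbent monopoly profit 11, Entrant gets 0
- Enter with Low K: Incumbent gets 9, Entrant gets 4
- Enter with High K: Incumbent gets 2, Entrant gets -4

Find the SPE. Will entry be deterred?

SPE: (Low, Enter|Low, Out|High); Entry not deterred. Incumbent net profit = 6, Entrant gets 4

Work:
After Low K: Entrant enters (4 > 0)
After High K: Entrant stays out (-4 < 0)
Incumbent: Low → 9−3=6, High → 11−7=4
Incumbent chooses Low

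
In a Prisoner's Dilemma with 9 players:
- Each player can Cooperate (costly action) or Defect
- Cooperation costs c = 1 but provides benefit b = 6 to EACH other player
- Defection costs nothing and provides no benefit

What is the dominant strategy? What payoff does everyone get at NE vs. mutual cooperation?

Dominant: Defect; NE payoff = 0; Coop payoff = 47

Work:
Defect dominates (saves cost c = 1, benefit to others is external)
NE: All defect → everyone gets 0
If all cooperate: each receives (8)×6 - 1 = 47
Social dilemma: 47 > 0 but NE gives 0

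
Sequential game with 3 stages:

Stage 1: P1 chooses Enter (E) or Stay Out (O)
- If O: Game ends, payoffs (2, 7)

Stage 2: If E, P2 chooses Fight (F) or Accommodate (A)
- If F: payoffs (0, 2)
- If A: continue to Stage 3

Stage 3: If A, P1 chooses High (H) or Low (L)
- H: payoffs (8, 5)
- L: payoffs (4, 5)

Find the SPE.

SPE: (E, A, H); Outcome (8, 5)

Work:
Stage 3: P1 chooses H (8 vs 4)
Stage 2: P2: F->2, A->5 (anticipating H). Choose A
Stage 1: P1: O->2, E->8 (anticipating A, H). Choose E
SPE path: E -> A -> H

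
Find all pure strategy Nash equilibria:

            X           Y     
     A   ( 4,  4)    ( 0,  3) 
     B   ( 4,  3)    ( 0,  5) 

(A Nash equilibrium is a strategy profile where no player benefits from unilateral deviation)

Nash equilibrium: (A, X), (B, Y)

Work:
Best responses:
  P1 vs X: payoffs [4, 4] → best response A/B (payoff 4)
  P1 vs Y: payoffs [0, 0] → best response A/B (payoff 0)
  P2 vs A: payoffs [4, 3] → best response X (payoff 4)
  P2 vs B: payoffs [3, 5] → best response Y (payoff 5)
Mutual best responses: (A,X), (B,Y) → Nash equilibria.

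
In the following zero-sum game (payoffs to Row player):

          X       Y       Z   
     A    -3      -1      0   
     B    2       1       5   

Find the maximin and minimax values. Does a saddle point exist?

Maximin = 1, Minimax = 1, Saddle: True

Work:
Row minimums: [-3, 1] → maximin = 1
Column maximums: [2, 1, 5] → minimax = 1
Saddle point exists! Game value = 1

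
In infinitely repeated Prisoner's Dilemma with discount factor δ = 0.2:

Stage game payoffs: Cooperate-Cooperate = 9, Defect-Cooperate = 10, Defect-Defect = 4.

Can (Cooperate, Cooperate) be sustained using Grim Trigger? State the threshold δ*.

δ* = 0.1667; since δ = 0.2 ≥ 0.1667, cooperation can be sustained

Work:
For Grim Trigger:
Cooperate forever: 9/(1-δ)
Defect then punished: 10 + 4·δ/(1-δ)
Need: 9/(1-δ) ≥ 10 + 4·δ/(1-δ)
Solving: δ ≥ (T-R)/(T-P) = (10-9)/(10-4) = 0.1667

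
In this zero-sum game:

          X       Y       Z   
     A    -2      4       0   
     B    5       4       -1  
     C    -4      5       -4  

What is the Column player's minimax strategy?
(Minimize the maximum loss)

Column should play Z, value = 0

Work:
Column player minimizes Row's maximum payoff:
Column X: max payoff to Row = 5
Column Y: max payoff to Row = 5
Column Z: max payoff to Row = 0
Minimum is 0, achieved by column Z.
Minimax strategy: Z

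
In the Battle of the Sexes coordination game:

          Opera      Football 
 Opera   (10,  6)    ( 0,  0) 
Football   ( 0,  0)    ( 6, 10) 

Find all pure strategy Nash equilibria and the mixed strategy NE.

Pure NE: (Opera, Opera) and (Football, Football); Mixed NE: p = 0.625, q = 0.375

Work:
Check pure NE:
(Opera, Opera): (10, 6) - no unilateral deviation beneficial
(Football, Football): (6, 10) - no unilateral deviation beneficial
Mixed NE: P1 plays Opera with p = 0.625, P2 plays Opera with q = 0.375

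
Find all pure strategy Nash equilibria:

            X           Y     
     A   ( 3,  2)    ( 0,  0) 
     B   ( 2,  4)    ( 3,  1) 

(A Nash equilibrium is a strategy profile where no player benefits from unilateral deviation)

Nash equilibrium: (A, X)

Work:
Best responses:
  P1 vs X: payoffs [3, 2] → best response A (payoff 3)
  P1 vs Y: payoffs [0, 3] → best response B (payoff 3)
  P2 vs A: payoffs [2, 0] → best response X (payoff 2)
  P2 vs B: payoffs [4, 1] → best response X (payoff 4)
Mutual best responses: (A,X) → Nash equilibria.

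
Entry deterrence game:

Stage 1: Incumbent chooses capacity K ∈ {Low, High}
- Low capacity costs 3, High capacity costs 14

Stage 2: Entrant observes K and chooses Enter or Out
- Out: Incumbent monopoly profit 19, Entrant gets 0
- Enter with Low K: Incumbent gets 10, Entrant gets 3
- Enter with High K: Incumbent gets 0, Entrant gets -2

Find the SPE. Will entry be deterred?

SPE: (Low, Enter|Low, Out|High); Entry not deterred. Incumbent net profit = 7, Entrant gets 3

Work:
After Low K: Entrant enters (3 > 0)
After High K: Entrant stays out (-2 < 0)
Incumbent: Low → 10−3=7, High → 19−14=5
Incumbent chooses Low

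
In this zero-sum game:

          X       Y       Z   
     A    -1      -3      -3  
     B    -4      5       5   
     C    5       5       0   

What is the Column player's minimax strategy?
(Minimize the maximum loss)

Column should play X or Y or Z (all achieve the minimum), value = 5

Work:
Column player minimizes Row's maximum payoff:
Column X: max payoff to Row = 5
Column Y: max payoff to Row = 5
Column Z: max payoff to Row = 5
Minimum is 5, achieved by columns X, Y, Z (tied).
Each of X or Y or Z is a minimax strategy.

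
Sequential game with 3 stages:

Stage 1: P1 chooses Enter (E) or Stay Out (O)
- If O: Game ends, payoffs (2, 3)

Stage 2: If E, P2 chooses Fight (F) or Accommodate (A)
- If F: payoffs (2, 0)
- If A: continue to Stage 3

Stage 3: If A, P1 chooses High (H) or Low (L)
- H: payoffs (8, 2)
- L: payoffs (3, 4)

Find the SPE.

SPE: (E, A, H); Outcome (8, 2)

Work:
Stage 3: P1 chooses H (8 vs 3)
Stage 2: P2: F->0, A->2 (anticipating H). Choose A
Stage 1: P1: O->2, E->8 (anticipating A, H). Choose E
SPE path: E -> A -> H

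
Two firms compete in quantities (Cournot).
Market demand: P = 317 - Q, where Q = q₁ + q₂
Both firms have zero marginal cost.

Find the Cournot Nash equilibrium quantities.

q₁* = q₂* = 105.67; P* = 105.67

Work:
Profit: π_i = P·q_i = (a - q_i - q_j)·q_i
FOC: ∂π_i/∂q_i = a - 2q_i - q_j = 0
Reaction function: q_i = (317 - q_j)/2
Symmetry: q* = 317/3 = 105.67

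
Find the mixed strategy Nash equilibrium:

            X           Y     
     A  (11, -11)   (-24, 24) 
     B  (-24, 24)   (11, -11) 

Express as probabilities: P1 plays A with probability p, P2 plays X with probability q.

p = 0.5, q = 0.5

Work:
Find probabilities that make opponent indifferent:
P2 chooses q to make P1 indifferent between A and B
P1 chooses p to make P2 indifferent between X and Y
Mixed NE: P1 plays (A: 0.5, B: 0.5), P2 plays (X: 0.5, Y: 0.5)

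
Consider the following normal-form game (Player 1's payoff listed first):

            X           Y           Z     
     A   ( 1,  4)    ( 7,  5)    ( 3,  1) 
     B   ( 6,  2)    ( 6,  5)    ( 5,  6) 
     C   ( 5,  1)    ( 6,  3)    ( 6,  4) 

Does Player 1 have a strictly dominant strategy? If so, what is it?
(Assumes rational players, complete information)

No strictly dominant strategy exists for Player 1

Work:
A strategy strictly dominates another if it gives a strictly higher payoff against every opponent action. Compare each pair of P1's strategies column-by-column:
  A vs B: [1 vs 6, 7 vs 6, 3 vs 5] → A does not strictly dominate B (column X: 1 ≤ 6)
  A vs C: [1 vs 5, 7 vs 6, 3 vs 6] → A does not strictly dominate C (column X: 1 ≤ 5)
  B vs A: [6 vs 1, 6 vs 7, 5 vs 3] → B does not strictly dominate A (column Y: 6 ≤ 7)
  B vs C: [6 vs 5, 6 vs 6, 5 vs 6] → B does not strictly dominate C (column Y: 6 ≤ 6)
  C vs A: [5 vs 1, 6 vs 7, 6 vs 3] → C does not strictly dominate A (column Y: 6 ≤ 7)
  C vs B: [5 vs 6, 6 vs 6, 6 vs 5] → C does not strictly dominate B (column X: 5 ≤ 6)
No single strategy strictly dominates all others → no strictly dominant strategy.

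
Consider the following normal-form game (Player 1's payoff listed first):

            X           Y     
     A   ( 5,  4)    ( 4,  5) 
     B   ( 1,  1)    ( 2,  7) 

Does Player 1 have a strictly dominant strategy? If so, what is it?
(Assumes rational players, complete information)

Yes, Player 1's strictly dominant strategy is A

Work:
A strategy strictly dominates another if it gives a strictly higher payoff against every opponent action. Compare each pair of P1's strategies column-by-column:
  A vs B: [5 vs 1, 4 vs 2] → A strictly dominates B
  B vs A: [1 vs 5, 2 vs 4] → B does not strictly dominate A (column X: 1 ≤ 5)
A strictly dominates every other strategy → strictly dominant.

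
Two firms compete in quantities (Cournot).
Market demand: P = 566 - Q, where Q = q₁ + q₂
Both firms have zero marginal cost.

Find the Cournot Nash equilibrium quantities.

q₁* = q₂* = 188.67; P* = 188.67

Work:
Profit: π_i = P·q_i = (a - q_i - q_j)·q_i
FOC: ∂π_i/∂q_i = a - 2q_i - q_j = 0
Reaction function: q_i = (566 - q_j)/2
Symmetry: q* = 566/3 = 188.67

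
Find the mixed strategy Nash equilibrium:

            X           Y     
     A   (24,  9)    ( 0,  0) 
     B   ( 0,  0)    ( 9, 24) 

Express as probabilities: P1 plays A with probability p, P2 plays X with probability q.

p = 0.7273, q = 0.2727

Work:
Find probabilities that make opponent indifferent:
P2 chooses q to make P1 indifferent between A and B
P1 chooses p to make P2 indifferent between X and Y
Mixed NE: P1 plays (A: 0.7273, B: 0.2727), P2 plays (X: 0.2727, Y: 0.7273)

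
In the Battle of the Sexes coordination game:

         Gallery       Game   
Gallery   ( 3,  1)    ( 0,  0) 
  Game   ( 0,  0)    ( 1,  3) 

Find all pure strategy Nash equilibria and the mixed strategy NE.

Pure NE: (Gallery, Gallery) and (Game, Game); Mixed NE: p = 0.75, q = 0.25

Work:
Check pure NE:
(Gallery, Gallery): (3, 1) - no unilateral deviation beneficial
(Game, Game): (1, 3) - no unilateral deviation beneficial
Mixed NE: P1 plays Gallery with p = 0.75, P2 plays Gallery with q = 0.25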